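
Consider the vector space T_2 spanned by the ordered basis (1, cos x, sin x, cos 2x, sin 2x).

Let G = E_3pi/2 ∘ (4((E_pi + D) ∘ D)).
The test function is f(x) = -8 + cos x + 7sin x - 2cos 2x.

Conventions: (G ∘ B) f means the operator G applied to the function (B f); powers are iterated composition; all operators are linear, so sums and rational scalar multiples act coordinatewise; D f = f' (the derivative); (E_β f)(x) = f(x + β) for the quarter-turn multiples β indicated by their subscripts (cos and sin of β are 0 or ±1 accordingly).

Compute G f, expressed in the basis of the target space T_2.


D f = 7cos x - sin x + 4sin 2x
E_pi D f = -7cos x + sin x + 4sin 2x
D D f = -cos x - 7sin x + 8cos 2x
(E_pi + D) D f = -8cos x - 6sin x + 8cos 2x + 4sin 2x
(4((E_pi + D) ∘ D)) f = -32cos x - 24sin x + 32cos 2x + 16sin 2x
E_3pi/2 (4((E_pi + D) ∘ D)) f = 24cos x - 32sin x - 32cos 2x - 16sin 2x

the image equals g(x) = 24cos x - 32sin x - 32cos 2x - 16sin 2x


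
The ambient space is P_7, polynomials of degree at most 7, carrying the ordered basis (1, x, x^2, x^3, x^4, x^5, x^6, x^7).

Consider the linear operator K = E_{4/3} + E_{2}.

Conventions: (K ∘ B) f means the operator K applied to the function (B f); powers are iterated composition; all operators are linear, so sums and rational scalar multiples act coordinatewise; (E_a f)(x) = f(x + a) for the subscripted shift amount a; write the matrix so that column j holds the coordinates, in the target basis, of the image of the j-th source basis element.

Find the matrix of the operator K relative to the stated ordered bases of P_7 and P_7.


image of 1: 2
image of x: 2x + 10/3
image of x^2: 2x^2 + (20/3)x + 52/9
image of x^3: 2x^3 + 10x^2 + (52/3)x + 280/27
image of x^4: 2x^4 + (40/3)x^3 + (104/3)x^2 + (1120/27)x + 1552/81
image of x^5: 2x^5 + (50/3)x^4 + (520/9)x^3 + (2800/27)x^2 + (7760/81)x + 8800/243
image of x^6: 2x^6 + 20x^5 + (260/3)x^4 + (5600/27)x^3 + (7760/27)x^2 + (17600/81)x + 50752/729
image of x^7: 2x^7 + (70/3)x^6 + (364/3)x^5 + (9800/27)x^4 + (54320/81)x^3 + (61600/81)x^2 + (355264/729)x + 296320/2187
each image's coordinates form column j of the matrix

the matrix is [[2, 10/3, 52/9, 280/27, 1552/81, 8800/243, 50752/729, 296320/2187]; [0, 2, 20/3, 52/3, 1120/27, 7760/81, 17600/81, 355264/729]; [0, 0, 2, 10, 104/3, 2800/27, 7760/27, 61600/81]; [0, 0, 0, 2, 40/3, 520/9, 5600/27, 54320/81]; [0, 0, 0, 0, 2, 50/3, 260/3, 9800/27]; [0, 0, 0, 0, 0, 2, 20, 364/3]; [0, 0, 0, 0, 0, 0, 2, 70/3]; [0, 0, 0, 0, 0, 0, 0, 2]] (rows listed top to bottom)


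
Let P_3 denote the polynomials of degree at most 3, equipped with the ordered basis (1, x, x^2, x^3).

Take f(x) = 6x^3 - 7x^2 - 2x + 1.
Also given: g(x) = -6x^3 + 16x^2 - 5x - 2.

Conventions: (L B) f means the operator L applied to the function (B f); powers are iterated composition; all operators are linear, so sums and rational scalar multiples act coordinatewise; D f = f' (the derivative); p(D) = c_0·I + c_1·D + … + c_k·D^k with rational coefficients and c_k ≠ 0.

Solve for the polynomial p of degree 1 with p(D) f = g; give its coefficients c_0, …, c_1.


D^0 f = 6x^3 - 7x^2 - 2x + 1
D^1 f = 18x^2 - 14x - 2
matching coefficients of g against c_0 f + c_1 Df + … from the top degree down determines the c_i
solution: c_0 = -1, c_1 = 1/2

p(D) = -I + (1/2)·D, i.e. c_0 = -1, c_1 = 1/2


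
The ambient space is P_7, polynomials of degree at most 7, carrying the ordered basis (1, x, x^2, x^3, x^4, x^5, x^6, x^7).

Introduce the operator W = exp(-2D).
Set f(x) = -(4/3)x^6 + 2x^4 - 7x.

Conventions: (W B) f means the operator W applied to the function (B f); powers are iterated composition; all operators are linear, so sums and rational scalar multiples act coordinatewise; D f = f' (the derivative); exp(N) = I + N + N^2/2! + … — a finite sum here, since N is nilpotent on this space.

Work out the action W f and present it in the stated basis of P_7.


order-1 term: 16x^5 - 16x^3 + 14
order-2 term: -80x^4 + 48x^2
order-3 term: (640/3)x^3 - 64x
order-4 term: -320x^2 + 32
order-5 term: 256x
order-6 term: -256/3
the series for exp(-2D) f terminates at order 6
exp(-2D) f = -(4/3)x^6 + 16x^5 - 78x^4 + (592/3)x^3 - 272x^2 + 185x - 118/3

the result is g(x) = -(4/3)x^6 + 16x^5 - 78x^4 + (592/3)x^3 - 272x^2 + 185x - 118/3


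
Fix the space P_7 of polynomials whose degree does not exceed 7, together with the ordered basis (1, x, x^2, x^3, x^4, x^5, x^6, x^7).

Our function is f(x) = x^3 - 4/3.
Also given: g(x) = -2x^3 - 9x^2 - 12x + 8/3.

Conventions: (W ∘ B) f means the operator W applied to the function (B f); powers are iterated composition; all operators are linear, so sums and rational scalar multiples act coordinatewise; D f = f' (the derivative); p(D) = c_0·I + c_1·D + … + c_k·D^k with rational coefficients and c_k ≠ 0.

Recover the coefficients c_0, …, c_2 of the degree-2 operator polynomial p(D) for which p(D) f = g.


D^0 f = x^3 - 4/3
D^1 f = 3x^2
D^2 f = 6x
matching coefficients of g against c_0 f + c_1 Df + … from the top degree down determines the c_i
solution: c_0 = -2, c_1 = -3, c_2 = -2

c_0 = -2, c_1 = -3, c_2 = -2


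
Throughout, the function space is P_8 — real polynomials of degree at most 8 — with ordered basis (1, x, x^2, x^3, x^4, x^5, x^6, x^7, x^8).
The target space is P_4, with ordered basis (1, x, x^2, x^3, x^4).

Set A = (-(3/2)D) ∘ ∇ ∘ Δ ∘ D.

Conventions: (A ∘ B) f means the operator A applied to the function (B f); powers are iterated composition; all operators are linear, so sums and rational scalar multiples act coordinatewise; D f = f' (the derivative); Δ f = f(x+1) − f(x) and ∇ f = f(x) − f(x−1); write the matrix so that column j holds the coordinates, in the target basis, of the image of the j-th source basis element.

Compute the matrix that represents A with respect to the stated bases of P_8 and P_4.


image of 1: 0
image of x: 0
image of x^2: 0
image of x^3: 0
image of x^4: -36
image of x^5: -180x
image of x^6: -540x^2 - 90
image of x^7: -1260x^3 - 630x
image of x^8: -2520x^4 - 2520x^2 - 168
each image's coordinates form column j of the matrix

the matrix is [[0, 0, 0, 0, -36, 0, -90, 0, -168]; [0, 0, 0, 0, 0, -180, 0, -630, 0]; [0, 0, 0, 0, 0, 0, -540, 0, -2520]; [0, 0, 0, 0, 0, 0, 0, -1260, 0]; [0, 0, 0, 0, 0, 0, 0, 0, -2520]] (rows listed top to bottom)


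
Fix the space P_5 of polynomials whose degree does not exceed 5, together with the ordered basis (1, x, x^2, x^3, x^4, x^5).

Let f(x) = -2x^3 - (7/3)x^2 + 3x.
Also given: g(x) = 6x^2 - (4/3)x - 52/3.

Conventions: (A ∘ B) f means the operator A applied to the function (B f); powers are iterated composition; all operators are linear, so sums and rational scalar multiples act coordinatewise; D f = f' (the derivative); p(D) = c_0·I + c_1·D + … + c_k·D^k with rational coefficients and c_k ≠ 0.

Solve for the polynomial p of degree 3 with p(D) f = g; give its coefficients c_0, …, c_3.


p(D) = -D + (1/2)·D^2 + D^3, i.e. c_0 = 0, c_1 = -1, c_2 = 1/2, c_3 = 1

D^0 f = -2x^3 - (7/3)x^2 + 3x
D^1 f = -6x^2 - (14/3)x + 3
D^2 f = -12x - 14/3
D^3 f = -12
matching coefficients of g against c_0 f + c_1 Df + … from the top degree down determines the c_i
solution: c_0 = 0, c_1 = -1, c_2 = 1/2, c_3 = 1


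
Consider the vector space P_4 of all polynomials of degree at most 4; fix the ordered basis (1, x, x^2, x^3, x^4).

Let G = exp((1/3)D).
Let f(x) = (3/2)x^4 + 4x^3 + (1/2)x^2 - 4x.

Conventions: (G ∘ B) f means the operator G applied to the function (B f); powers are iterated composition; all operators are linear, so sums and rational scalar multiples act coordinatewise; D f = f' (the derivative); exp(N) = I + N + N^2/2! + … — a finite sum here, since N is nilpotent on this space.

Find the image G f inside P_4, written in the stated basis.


the result is g(x) = (3/2)x^4 + 6x^3 + (11/2)x^2 - (19/9)x - 10/9

order-1 term: 2x^3 + 4x^2 + (1/3)x - 4/3
order-2 term: x^2 + (4/3)x + 1/18
order-3 term: (2/9)x + 4/27
order-4 term: 1/54
the series for exp((1/3)D) f terminates at order 4
exp((1/3)D) f = (3/2)x^4 + 6x^3 + (11/2)x^2 - (19/9)x - 10/9


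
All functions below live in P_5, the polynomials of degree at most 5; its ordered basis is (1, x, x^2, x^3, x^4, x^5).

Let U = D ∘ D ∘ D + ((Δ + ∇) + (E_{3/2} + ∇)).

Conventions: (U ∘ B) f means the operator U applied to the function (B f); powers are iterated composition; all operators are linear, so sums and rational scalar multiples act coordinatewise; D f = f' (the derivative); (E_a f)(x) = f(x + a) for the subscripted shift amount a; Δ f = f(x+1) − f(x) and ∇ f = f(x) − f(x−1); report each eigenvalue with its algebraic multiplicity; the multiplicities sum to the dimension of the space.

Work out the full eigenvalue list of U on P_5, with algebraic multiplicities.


λ = 1 (multiplicity 6)

image of 1: 1
image of x: x + 9/2
image of x^2: x^2 + 9x + 5/4
image of x^3: x^3 + (27/2)x^2 + (15/4)x + 99/8
image of x^4: x^4 + 18x^3 + (15/2)x^2 + (99/2)x + 65/16
image of x^5: x^5 + (45/2)x^4 + (25/2)x^3 + (495/4)x^2 + (325/16)x + 339/32
the matrix is upper triangular; its diagonal is (1, 1, 1, 1, 1, 1)
for a triangular matrix the eigenvalues are the diagonal entries, with algebraic multiplicity their repetition count


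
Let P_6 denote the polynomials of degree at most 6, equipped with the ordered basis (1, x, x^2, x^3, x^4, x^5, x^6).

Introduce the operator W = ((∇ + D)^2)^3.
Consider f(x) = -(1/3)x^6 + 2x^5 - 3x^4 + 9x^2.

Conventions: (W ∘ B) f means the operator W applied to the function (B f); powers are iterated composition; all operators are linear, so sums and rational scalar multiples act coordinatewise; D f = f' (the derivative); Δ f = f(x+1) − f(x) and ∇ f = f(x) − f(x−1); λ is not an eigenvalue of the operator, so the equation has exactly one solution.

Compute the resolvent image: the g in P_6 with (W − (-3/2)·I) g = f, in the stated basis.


write g with unknown coordinates in the stated basis and equate coefficients in (W − (-3/2)·I) g = f
solving from the highest basis element down gives g = -(2/9)x^6 + (4/3)x^5 - 2x^4 + 6x^2 + 20480/3
check: W g = -10240
so W g − (-3/2)·g = -(1/3)x^6 + 2x^5 - 3x^4 + 9x^2 = f ✓

g(x) = -(2/9)x^6 + (4/3)x^5 - 2x^4 + 6x^2 + 20480/3


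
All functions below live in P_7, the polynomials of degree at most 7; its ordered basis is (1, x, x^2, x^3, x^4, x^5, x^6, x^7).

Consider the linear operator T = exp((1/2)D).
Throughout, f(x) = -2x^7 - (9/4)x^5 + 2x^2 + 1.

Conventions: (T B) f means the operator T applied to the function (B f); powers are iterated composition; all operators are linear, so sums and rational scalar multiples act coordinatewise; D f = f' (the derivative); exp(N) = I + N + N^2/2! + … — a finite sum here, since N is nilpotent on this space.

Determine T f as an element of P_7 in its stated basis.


the image equals g(x) = -2x^7 - 7x^6 - (51/4)x^5 - (115/8)x^4 - 10x^3 - (17/8)x^2 + (69/64)x + 181/128

order-1 term: -7x^6 - (45/8)x^4 + 2x
order-2 term: -(21/2)x^5 - (45/8)x^3 + 1/2
order-3 term: -(35/4)x^4 - (45/16)x^2
order-4 term: -(35/8)x^3 - (45/64)x
order-5 term: -(21/16)x^2 - 9/128
order-6 term: -(7/32)x
order-7 term: -1/64
the series for exp((1/2)D) f terminates at order 7
exp((1/2)D) f = -2x^7 - 7x^6 - (51/4)x^5 - (115/8)x^4 - 10x^3 - (17/8)x^2 + (69/64)x + 181/128


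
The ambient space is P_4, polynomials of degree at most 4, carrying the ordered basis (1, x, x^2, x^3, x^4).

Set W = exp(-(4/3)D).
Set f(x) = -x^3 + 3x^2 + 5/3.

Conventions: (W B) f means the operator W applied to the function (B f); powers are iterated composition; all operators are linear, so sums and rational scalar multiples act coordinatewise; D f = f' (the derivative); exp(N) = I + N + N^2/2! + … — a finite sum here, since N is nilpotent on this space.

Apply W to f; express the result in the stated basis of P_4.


the result is g(x) = -x^3 + 7x^2 - (40/3)x + 253/27

order-1 term: 4x^2 - 8x
order-2 term: -(16/3)x + 16/3
order-3 term: 64/27
the series for exp(-(4/3)D) f terminates at order 3
exp(-(4/3)D) f = -x^3 + 7x^2 - (40/3)x + 253/27


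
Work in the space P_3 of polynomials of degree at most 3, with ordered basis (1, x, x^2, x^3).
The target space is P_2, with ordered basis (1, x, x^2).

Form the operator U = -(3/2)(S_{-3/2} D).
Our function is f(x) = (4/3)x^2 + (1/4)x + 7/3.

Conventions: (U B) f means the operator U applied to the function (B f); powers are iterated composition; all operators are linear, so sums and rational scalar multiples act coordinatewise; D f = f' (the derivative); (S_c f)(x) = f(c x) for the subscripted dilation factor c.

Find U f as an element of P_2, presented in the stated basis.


g(x) = 6x - 3/8

D f = (8/3)x + 1/4
S_{-3/2} D f = -4x + 1/4
(-(3/2)(S_{-3/2} D)) f = 6x - 3/8


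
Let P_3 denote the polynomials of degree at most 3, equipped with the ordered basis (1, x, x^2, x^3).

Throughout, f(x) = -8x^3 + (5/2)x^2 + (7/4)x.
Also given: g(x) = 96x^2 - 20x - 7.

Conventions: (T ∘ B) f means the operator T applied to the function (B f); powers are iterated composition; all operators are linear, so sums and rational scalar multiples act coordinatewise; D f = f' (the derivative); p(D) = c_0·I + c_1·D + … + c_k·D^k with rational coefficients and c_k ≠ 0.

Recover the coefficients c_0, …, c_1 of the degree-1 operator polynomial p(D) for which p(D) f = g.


p(D) = -4·D, i.e. c_0 = 0, c_1 = -4

D^0 f = -8x^3 + (5/2)x^2 + (7/4)x
D^1 f = -24x^2 + 5x + 7/4
matching coefficients of g against c_0 f + c_1 Df + … from the top degree down determines the c_i
solution: c_0 = 0, c_1 = -4


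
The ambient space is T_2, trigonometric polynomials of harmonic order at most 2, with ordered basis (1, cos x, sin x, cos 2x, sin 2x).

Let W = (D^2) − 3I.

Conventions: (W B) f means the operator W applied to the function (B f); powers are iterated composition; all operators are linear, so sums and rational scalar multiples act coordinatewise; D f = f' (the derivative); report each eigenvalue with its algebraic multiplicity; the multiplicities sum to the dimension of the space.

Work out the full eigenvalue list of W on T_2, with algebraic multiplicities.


image of 1: -3
image of cos x: -4cos x
image of sin x: -4sin x
image of cos 2x: -7cos 2x
image of sin 2x: -7sin 2x
the matrix is diagonal; its diagonal is (-3, -4, -4, -7, -7)
for a triangular matrix the eigenvalues are the diagonal entries, with algebraic multiplicity their repetition count

λ = -7 (multiplicity 2), λ = -4 (multiplicity 2), λ = -3 (multiplicity 1)


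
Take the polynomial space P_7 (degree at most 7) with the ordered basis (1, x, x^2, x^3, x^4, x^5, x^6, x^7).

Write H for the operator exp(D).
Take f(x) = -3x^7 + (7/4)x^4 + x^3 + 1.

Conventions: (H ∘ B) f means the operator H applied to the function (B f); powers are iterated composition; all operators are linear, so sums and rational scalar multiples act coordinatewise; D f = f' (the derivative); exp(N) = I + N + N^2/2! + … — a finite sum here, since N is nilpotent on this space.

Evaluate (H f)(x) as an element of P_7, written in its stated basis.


order-1 term: -21x^6 + 7x^3 + 3x^2
order-2 term: -63x^5 + (21/2)x^2 + 3x
order-3 term: -105x^4 + 7x + 1
order-4 term: -105x^3 + 7/4
order-5 term: -63x^2
order-6 term: -21x
order-7 term: -3
the series for exp(D) f terminates at order 7
exp(D) f = -3x^7 - 21x^6 - 63x^5 - (413/4)x^4 - 97x^3 - (99/2)x^2 - 11x + 3/4

the image equals g(x) = -3x^7 - 21x^6 - 63x^5 - (413/4)x^4 - 97x^3 - (99/2)x^2 - 11x + 3/4


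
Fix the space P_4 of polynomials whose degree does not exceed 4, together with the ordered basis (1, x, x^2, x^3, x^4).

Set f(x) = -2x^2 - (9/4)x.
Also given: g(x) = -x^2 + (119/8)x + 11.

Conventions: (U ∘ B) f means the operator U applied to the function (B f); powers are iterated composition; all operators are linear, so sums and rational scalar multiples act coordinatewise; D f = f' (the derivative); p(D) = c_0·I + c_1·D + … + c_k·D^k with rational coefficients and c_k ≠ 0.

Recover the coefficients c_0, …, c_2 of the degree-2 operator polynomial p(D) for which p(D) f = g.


D^0 f = -2x^2 - (9/4)x
D^1 f = -4x - 9/4
D^2 f = -4
matching coefficients of g against c_0 f + c_1 Df + … from the top degree down determines the c_i
solution: c_0 = 1/2, c_1 = -4, c_2 = -1/2

c_0 = 1/2, c_1 = -4, c_2 = -1/2


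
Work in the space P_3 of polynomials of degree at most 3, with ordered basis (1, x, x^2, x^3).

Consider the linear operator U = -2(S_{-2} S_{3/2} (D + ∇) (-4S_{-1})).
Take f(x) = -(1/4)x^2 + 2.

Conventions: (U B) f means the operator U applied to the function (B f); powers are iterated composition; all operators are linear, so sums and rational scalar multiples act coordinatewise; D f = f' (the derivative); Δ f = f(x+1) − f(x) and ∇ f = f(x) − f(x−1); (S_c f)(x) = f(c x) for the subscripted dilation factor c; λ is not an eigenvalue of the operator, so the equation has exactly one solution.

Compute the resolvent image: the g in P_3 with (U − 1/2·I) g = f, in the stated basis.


the image equals g(x) = (1/2)x^2 - 96x + 3060

write g with unknown coordinates in the stated basis and equate coefficients in (U − 1/2·I) g = f
solving from the highest basis element down gives g = (1/2)x^2 - 96x + 3060
check: U g = -48x + 1532
so U g − 1/2·g = -(1/4)x^2 + 2 = f ✓


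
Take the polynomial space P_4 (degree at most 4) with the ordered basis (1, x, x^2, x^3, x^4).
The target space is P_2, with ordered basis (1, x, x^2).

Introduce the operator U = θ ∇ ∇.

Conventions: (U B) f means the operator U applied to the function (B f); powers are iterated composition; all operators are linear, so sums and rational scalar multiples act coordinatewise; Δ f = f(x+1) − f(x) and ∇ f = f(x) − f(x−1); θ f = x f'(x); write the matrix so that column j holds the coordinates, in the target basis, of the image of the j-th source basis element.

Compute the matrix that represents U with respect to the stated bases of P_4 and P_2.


image of 1: 0
image of x: 0
image of x^2: 0
image of x^3: 6x
image of x^4: 24x^2 - 24x
each image's coordinates form column j of the matrix

the matrix is [[0, 0, 0, 0, 0]; [0, 0, 0, 6, -24]; [0, 0, 0, 0, 24]] (rows listed top to bottom)


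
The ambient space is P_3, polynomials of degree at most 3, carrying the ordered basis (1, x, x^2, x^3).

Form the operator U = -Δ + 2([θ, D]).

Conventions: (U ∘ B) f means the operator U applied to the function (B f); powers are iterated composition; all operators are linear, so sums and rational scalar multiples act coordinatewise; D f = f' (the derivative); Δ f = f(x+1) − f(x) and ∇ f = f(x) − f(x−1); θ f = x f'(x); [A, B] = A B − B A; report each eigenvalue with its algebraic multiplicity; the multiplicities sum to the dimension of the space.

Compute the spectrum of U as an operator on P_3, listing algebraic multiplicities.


λ = 0 (multiplicity 4)

image of 1: 0
image of x: -3
image of x^2: -6x - 1
image of x^3: -9x^2 - 3x - 1
the matrix is upper triangular; its diagonal is (0, 0, 0, 0)
for a triangular matrix the eigenvalues are the diagonal entries, with algebraic multiplicity their repetition count


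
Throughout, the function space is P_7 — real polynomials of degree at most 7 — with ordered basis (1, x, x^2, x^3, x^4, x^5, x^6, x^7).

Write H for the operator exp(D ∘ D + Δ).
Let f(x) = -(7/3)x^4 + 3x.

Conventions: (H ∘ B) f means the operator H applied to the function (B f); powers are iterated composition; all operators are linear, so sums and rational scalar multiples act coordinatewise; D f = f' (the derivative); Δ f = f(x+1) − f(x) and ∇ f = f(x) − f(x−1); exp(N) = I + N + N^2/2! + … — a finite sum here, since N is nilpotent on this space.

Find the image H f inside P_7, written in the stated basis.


order-1 term: -(28/3)x^3 - 42x^2 - (28/3)x + 2/3
order-2 term: -14x^2 - 84x - 217/3
order-3 term: -(28/3)x - 42
order-4 term: -7/3
the series for exp(D ∘ D + Δ) f terminates at order 4
exp(D ∘ D + Δ) f = -(7/3)x^4 - (28/3)x^3 - 56x^2 - (299/3)x - 116

the result is g(x) = -(7/3)x^4 - (28/3)x^3 - 56x^2 - (299/3)x - 116


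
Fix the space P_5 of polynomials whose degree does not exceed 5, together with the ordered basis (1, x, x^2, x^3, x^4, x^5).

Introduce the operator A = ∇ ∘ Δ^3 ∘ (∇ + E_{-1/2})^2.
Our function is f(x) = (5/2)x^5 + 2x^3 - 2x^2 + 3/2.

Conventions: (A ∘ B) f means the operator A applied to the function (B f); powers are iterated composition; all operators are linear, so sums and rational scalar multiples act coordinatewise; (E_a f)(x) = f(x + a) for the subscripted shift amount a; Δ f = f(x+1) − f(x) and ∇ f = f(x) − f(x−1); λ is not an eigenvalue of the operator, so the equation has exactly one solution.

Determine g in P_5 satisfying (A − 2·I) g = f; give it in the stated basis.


the image equals g(x) = -(5/4)x^5 - x^3 + x^2 - 75x - 603/4

write g with unknown coordinates in the stated basis and equate coefficients in (A − 2·I) g = f
solving from the highest basis element down gives g = -(5/4)x^5 - x^3 + x^2 - 75x - 603/4
check: A g = -150x - 300
so A g − 2·g = (5/2)x^5 + 2x^3 - 2x^2 + 3/2 = f ✓


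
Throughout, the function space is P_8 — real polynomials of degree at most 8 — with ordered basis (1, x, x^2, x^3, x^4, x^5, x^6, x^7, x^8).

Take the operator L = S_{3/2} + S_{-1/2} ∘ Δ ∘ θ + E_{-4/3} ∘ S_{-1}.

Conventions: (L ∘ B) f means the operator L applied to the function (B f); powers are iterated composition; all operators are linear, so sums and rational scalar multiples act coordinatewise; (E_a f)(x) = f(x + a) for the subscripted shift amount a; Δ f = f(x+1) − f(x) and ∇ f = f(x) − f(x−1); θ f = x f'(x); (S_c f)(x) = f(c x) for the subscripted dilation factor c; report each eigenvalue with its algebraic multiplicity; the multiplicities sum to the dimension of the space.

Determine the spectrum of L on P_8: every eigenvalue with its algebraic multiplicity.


image of 1: 2
image of x: (1/2)x + 7/3
image of x^2: (13/4)x^2 - (14/3)x + 34/9
image of x^3: (19/8)x^3 + (25/4)x^2 - (59/6)x + 145/27
image of x^4: (97/16)x^4 - (22/3)x^3 + (50/3)x^2 - (472/27)x + 580/81
image of x^5: (211/32)x^5 + (395/48)x^4 - (865/36)x^3 + (1955/54)x^2 - (4585/162)x + 2239/243
image of x^6: (793/64)x^6 - (73/8)x^5 + (775/24)x^4 - (1685/27)x^3 + (3775/54)x^2 - (3506/81)x + 8470/729
image of x^7: (2059/128)x^7 + (1939/192)x^6 - (4025/96)x^5 + (42455/432)x^4 - (91525/648)x^3 + (40579/324)x^2 - (93065/1458)x + 31693/2187
image of x^8: (6817/256)x^8 - (67/6)x^7 + (959/18)x^6 - (3962/27)x^5 + (20755/81)x^4 - (70952/243)x^3 + (155512/729)x^2 - (201056/2187)x + 118024/6561
the matrix is upper triangular; its diagonal is (2, 1/2, 13/4, 19/8, 97/16, 211/32, 793/64, 2059/128, 6817/256)
for a triangular matrix the eigenvalues are the diagonal entries, with algebraic multiplicity their repetition count

λ = 1/2 (multiplicity 1), λ = 2 (multiplicity 1), λ = 19/8 (multiplicity 1), λ = 13/4 (multiplicity 1), λ = 97/16 (multiplicity 1), λ = 211/32 (multiplicity 1), λ = 793/64 (multiplicity 1), λ = 2059/128 (multiplicity 1), λ = 6817/256 (multiplicity 1)


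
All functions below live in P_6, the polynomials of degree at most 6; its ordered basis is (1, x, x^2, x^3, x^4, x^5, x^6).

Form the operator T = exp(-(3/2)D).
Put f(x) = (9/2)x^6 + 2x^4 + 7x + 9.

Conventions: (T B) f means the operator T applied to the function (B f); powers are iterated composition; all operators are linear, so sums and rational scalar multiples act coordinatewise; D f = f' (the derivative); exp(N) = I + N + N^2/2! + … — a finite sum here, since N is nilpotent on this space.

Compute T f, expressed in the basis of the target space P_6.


order-1 term: -(81/2)x^5 - 12x^3 - 21/2
order-2 term: (1215/8)x^4 + 27x^2
order-3 term: -(1215/4)x^3 - 27x
order-4 term: (10935/32)x^2 + 81/8
order-5 term: -(6561/32)x
order-6 term: 6561/128
the series for exp(-(3/2)D) f terminates at order 6
exp(-(3/2)D) f = (9/2)x^6 - (81/2)x^5 + (1231/8)x^4 - (1263/4)x^3 + (11799/32)x^2 - (7201/32)x + 7665/128

the image equals g(x) = (9/2)x^6 - (81/2)x^5 + (1231/8)x^4 - (1263/4)x^3 + (11799/32)x^2 - (7201/32)x + 7665/128


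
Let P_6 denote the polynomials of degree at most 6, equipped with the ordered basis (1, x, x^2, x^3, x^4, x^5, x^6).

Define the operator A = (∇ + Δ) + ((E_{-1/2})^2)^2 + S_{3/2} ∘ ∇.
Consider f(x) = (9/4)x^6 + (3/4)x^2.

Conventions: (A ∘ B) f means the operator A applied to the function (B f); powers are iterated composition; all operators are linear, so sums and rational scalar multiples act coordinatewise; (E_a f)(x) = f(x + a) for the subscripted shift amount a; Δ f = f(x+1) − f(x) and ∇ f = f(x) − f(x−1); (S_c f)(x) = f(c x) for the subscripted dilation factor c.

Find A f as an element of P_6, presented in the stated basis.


the image equals g(x) = (9/4)x^6 + (6561/64)x^5 - (2295/64)x^4 - (945/8)x^3 + (7437/16)x^2 - (765/2)x + 144

∇ f = (27/2)x^5 - (135/4)x^4 + 45x^3 - (135/4)x^2 + 15x - 3
Δ f = (27/2)x^5 + (135/4)x^4 + 45x^3 + (135/4)x^2 + 15x + 3
(∇ + Δ) f = 27x^5 + 90x^3 + 30x
E_{-1/2} f = (9/4)x^6 - (27/4)x^5 + (135/16)x^4 - (45/8)x^3 + (183/64)x^2 - (75/64)x + 57/256
E_{-1/2} E_{-1/2} f = (9/4)x^6 - (27/2)x^5 + (135/4)x^4 - 45x^3 + (69/2)x^2 - 15x + 3
E_{-1/2} (E_{-1/2})^2 f = (9/4)x^6 - (81/4)x^5 + (1215/16)x^4 - (1215/8)x^3 + (10983/64)x^2 - (6705/64)x + 6993/256
E_{-1/2} E_{-1/2} (E_{-1/2})^2 f = (9/4)x^6 - 27x^5 + 135x^4 - 360x^3 + (2163/4)x^2 - 435x + 147
∇ f = (27/2)x^5 - (135/4)x^4 + 45x^3 - (135/4)x^2 + 15x - 3
S_{3/2} ∇ f = (6561/64)x^5 - (10935/64)x^4 + (1215/8)x^3 - (1215/16)x^2 + (45/2)x - 3
((∇ + Δ) + ((E_{-1/2})^2)^2 + S_{3/2} ∘ ∇) f = (9/4)x^6 + (6561/64)x^5 - (2295/64)x^4 - (945/8)x^3 + (7437/16)x^2 - (765/2)x + 144


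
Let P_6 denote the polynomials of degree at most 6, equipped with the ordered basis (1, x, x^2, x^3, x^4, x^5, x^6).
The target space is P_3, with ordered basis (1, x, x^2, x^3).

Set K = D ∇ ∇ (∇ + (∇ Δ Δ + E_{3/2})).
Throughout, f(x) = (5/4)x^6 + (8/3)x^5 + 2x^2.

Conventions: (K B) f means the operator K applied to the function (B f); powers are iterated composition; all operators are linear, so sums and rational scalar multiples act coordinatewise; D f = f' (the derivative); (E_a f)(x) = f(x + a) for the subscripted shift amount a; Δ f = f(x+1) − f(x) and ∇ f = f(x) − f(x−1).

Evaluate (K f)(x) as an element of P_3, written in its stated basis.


g(x) = 150x^3 + 835x^2 - (1365/2)x + 20015/12

∇ f = (15/2)x^5 - (65/12)x^4 - (5/3)x^3 + (95/12)x^2 - (11/6)x - 7/12
Δ f = (15/2)x^5 + (385/12)x^4 + (155/3)x^3 + (545/12)x^2 + (149/6)x + 71/12
Δ Δ f = (75/2)x^4 + (610/3)x^3 + (845/2)x^2 + (1235/3)x + 323/2
∇ Δ Δ f = 150x^3 + 385x^2 + 385x + 155
E_{3/2} f = (5/4)x^6 + (167/12)x^5 + (995/16)x^4 + (1155/8)x^3 + (11963/64)x^2 + (8349/64)x + 9981/256
(∇ Δ Δ + E_{3/2}) f = (5/4)x^6 + (167/12)x^5 + (995/16)x^4 + (2355/8)x^3 + (36603/64)x^2 + (32989/64)x + 49661/256
(∇ + (∇ Δ Δ + E_{3/2})) f = (5/4)x^6 + (257/12)x^5 + (2725/48)x^4 + (7025/24)x^3 + (111329/192)x^2 + (98615/192)x + 148535/768
∇ (∇ + (∇ Δ Δ + E_{3/2})) f = (15/2)x^5 + (265/3)x^4 + (455/12)x^3 + (8795/12)x^2 + (39269/96)x + 18229/96
∇ ∇ (∇ + (∇ Δ Δ + E_{3/2})) f = (75/2)x^4 + (835/3)x^3 - (1365/4)x^2 + (20015/12)x - 11737/32
D (∇ ∇) (∇ + (∇ Δ Δ + E_{3/2})) f = 150x^3 + 835x^2 - (1365/2)x + 20015/12


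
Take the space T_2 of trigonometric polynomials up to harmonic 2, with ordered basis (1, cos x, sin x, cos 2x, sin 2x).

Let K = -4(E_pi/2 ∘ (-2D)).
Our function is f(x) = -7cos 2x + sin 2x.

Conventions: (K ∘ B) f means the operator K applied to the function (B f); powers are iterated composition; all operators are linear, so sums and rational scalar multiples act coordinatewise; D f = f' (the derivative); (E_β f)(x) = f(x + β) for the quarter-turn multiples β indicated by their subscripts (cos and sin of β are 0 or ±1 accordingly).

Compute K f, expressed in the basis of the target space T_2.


D f = 2cos 2x + 14sin 2x
(-2D) f = -4cos 2x - 28sin 2x
E_pi/2 (-2D) f = 4cos 2x + 28sin 2x
(-4(E_pi/2 ∘ (-2D))) f = -16cos 2x - 112sin 2x

g(x) = -16cos 2x - 112sin 2x


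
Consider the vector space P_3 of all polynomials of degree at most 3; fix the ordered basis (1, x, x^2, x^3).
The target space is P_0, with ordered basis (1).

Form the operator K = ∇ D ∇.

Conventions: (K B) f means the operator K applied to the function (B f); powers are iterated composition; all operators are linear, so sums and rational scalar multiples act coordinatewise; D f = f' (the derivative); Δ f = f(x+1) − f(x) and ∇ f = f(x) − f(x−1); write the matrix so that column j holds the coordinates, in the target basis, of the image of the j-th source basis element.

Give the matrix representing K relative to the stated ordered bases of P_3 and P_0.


image of 1: 0
image of x: 0
image of x^2: 0
image of x^3: 6
each image's coordinates form column j of the matrix

the matrix is [[0, 0, 0, 6]] (rows listed top to bottom)


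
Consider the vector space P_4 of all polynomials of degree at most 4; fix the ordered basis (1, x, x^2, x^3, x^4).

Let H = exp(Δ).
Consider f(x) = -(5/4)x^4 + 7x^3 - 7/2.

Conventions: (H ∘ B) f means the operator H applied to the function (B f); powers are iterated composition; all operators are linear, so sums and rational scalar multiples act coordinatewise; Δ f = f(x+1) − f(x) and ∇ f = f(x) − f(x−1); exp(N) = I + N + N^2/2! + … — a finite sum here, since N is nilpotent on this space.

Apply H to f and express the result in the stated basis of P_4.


the result is g(x) = -(5/4)x^4 + 2x^3 + 6x^2 + 17x + 51/4

order-1 term: -5x^3 + (27/2)x^2 + 16x + 23/4
order-2 term: -(15/2)x^2 + 6x + 49/4
order-3 term: -5x - 1/2
order-4 term: -5/4
the series for exp(Δ) f terminates at order 4
exp(Δ) f = -(5/4)x^4 + 2x^3 + 6x^2 + 17x + 51/4


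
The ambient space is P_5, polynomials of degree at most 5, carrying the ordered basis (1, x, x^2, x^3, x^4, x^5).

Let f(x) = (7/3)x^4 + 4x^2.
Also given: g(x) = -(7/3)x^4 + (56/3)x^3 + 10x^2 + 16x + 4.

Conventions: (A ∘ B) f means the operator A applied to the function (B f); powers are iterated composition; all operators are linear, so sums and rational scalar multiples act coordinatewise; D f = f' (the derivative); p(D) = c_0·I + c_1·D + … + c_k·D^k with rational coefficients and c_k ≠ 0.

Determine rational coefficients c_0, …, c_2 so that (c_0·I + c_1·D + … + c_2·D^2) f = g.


p(D) = -I + 2·D + (1/2)·D^2, i.e. c_0 = -1, c_1 = 2, c_2 = 1/2

D^0 f = (7/3)x^4 + 4x^2
D^1 f = (28/3)x^3 + 8x
D^2 f = 28x^2 + 8
matching coefficients of g against c_0 f + c_1 Df + … from the top degree down determines the c_i
solution: c_0 = -1, c_1 = 2, c_2 = 1/2


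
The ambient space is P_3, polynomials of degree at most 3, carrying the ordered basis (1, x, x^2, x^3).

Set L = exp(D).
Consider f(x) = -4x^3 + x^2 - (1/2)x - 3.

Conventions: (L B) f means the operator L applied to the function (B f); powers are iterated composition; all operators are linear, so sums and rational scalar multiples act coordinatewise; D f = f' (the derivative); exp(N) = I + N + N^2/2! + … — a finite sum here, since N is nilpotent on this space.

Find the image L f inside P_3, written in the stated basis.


order-1 term: -12x^2 + 2x - 1/2
order-2 term: -12x + 1
order-3 term: -4
the series for exp(D) f terminates at order 3
exp(D) f = -4x^3 - 11x^2 - (21/2)x - 13/2

the image equals g(x) = -4x^3 - 11x^2 - (21/2)x - 13/2


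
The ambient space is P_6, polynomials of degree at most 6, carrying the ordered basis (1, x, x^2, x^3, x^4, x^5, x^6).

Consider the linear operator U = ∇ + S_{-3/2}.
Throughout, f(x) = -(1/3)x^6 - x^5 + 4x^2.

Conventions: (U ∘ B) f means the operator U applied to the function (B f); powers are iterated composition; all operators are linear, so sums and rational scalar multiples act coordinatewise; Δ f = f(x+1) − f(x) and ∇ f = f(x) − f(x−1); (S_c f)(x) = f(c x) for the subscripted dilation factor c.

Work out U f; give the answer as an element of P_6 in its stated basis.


∇ f = -2x^5 + (10/3)x^3 - 5x^2 + 11x - 14/3
S_{-3/2} f = -(243/64)x^6 + (243/32)x^5 + 9x^2
(∇ + S_{-3/2}) f = -(243/64)x^6 + (179/32)x^5 + (10/3)x^3 + 4x^2 + 11x - 14/3

the result is g(x) = -(243/64)x^6 + (179/32)x^5 + (10/3)x^3 + 4x^2 + 11x - 14/3


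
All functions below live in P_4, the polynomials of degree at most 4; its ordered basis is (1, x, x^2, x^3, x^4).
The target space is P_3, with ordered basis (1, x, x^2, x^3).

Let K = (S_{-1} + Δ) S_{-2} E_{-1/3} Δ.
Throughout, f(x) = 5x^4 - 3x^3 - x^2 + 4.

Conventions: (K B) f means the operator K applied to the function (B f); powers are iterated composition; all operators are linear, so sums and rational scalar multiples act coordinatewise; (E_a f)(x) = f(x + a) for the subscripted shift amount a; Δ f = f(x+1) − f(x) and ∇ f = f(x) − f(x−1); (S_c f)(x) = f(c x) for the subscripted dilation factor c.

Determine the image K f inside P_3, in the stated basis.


the result is g(x) = 160x^3 - 476x^2 - (1406/3)x - 4313/27

Δ f = 20x^3 + 21x^2 + 9x + 1
E_{-1/3} Δ f = 20x^3 + x^2 + (5/3)x - 11/27
S_{-2} (E_{-1/3} Δ) f = -160x^3 + 4x^2 - (10/3)x - 11/27
S_{-1} S_{-2} (E_{-1/3} Δ) f = 160x^3 + 4x^2 + (10/3)x - 11/27
Δ S_{-2} (E_{-1/3} Δ) f = -480x^2 - 472x - 478/3
(S_{-1} + Δ) S_{-2} (E_{-1/3} Δ) f = 160x^3 - 476x^2 - (1406/3)x - 4313/27


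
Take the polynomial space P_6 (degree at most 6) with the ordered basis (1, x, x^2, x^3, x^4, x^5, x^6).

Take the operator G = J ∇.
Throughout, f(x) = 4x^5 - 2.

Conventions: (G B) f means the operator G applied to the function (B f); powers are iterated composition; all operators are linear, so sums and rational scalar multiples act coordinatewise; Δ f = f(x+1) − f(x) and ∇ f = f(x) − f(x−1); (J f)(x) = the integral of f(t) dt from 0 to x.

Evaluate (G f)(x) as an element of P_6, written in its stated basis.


the result is g(x) = 4x^5 - 10x^4 + (40/3)x^3 - 10x^2 + 4x

∇ f = 20x^4 - 40x^3 + 40x^2 - 20x + 4
J ∇ f = 4x^5 - 10x^4 + (40/3)x^3 - 10x^2 + 4x


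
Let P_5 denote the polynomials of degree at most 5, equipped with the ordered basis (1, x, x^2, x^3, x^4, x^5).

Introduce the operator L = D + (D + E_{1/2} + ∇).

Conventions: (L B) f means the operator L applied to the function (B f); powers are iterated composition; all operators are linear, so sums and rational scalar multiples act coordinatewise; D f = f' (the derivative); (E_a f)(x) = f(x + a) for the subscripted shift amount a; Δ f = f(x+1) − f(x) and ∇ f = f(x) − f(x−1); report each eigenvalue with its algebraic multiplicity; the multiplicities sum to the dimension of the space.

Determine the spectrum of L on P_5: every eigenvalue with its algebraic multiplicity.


λ = 1 (multiplicity 6)

image of 1: 1
image of x: x + 7/2
image of x^2: x^2 + 7x - 3/4
image of x^3: x^3 + (21/2)x^2 - (9/4)x + 9/8
image of x^4: x^4 + 14x^3 - (9/2)x^2 + (9/2)x - 15/16
image of x^5: x^5 + (35/2)x^4 - (15/2)x^3 + (45/4)x^2 - (75/16)x + 33/32
the matrix is upper triangular; its diagonal is (1, 1, 1, 1, 1, 1)
for a triangular matrix the eigenvalues are the diagonal entries, with algebraic multiplicity their repetition count


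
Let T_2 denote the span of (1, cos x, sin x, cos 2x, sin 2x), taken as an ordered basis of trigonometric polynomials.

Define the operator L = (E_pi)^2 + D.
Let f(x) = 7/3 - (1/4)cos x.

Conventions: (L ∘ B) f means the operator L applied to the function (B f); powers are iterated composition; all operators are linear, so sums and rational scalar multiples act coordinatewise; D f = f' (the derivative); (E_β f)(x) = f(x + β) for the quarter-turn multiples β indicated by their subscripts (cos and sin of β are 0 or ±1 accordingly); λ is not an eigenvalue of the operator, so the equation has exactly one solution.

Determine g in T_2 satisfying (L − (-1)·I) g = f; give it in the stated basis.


the result is g(x) = 7/6 - (1/10)cos x - (1/20)sin x

write g with unknown coordinates in the stated basis and equate coefficients in (L − (-1)·I) g = f
solving from the highest basis element down gives g = 7/6 - (1/10)cos x - (1/20)sin x
check: L g = 7/6 - (3/20)cos x + (1/20)sin x
so L g − (-1)·g = 7/3 - (1/4)cos x = f ✓


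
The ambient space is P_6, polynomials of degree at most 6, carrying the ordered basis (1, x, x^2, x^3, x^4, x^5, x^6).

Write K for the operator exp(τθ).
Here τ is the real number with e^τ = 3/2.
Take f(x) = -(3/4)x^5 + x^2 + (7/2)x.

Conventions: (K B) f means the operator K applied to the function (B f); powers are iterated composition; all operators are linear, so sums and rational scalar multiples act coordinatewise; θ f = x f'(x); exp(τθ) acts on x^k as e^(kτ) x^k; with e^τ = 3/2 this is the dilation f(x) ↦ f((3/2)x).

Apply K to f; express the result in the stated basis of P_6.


exp(τθ) x^k = e^(kτ) x^k; with e^τ = 3/2 this sends x^k to (3/2)^k x^k
x ↦ 3/2 x
x^2 ↦ 9/4 x^2
x^5 ↦ 243/32 x^5
applying this coordinatewise to f: exp(τθ) f = -(729/128)x^5 + (9/4)x^2 + (21/4)x

g(x) = -(729/128)x^5 + (9/4)x^2 + (21/4)x


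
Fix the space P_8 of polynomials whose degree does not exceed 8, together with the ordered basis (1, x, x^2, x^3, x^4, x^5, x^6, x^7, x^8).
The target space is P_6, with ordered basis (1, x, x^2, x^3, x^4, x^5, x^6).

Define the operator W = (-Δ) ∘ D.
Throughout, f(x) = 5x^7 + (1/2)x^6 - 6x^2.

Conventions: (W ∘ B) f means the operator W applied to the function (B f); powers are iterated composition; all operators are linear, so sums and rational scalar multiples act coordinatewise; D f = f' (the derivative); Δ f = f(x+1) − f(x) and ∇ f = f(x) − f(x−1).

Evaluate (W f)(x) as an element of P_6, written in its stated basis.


D f = 35x^6 + 3x^5 - 12x
Δ D f = 210x^5 + 540x^4 + 730x^3 + 555x^2 + 225x + 26
(-Δ) D f = -210x^5 - 540x^4 - 730x^3 - 555x^2 - 225x - 26

g(x) = -210x^5 - 540x^4 - 730x^3 - 555x^2 - 225x - 26


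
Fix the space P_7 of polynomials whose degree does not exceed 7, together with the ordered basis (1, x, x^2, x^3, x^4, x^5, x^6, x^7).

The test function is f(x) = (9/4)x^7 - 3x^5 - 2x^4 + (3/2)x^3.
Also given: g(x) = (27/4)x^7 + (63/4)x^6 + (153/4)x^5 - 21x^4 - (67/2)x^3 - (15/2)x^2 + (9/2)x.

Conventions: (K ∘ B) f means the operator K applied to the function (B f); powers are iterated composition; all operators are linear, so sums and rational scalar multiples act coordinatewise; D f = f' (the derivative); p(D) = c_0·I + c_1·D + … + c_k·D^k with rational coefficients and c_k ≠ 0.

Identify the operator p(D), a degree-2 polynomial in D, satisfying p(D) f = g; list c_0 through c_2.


c_0 = 3, c_1 = 1, c_2 = 1/2

D^0 f = (9/4)x^7 - 3x^5 - 2x^4 + (3/2)x^3
D^1 f = (63/4)x^6 - 15x^4 - 8x^3 + (9/2)x^2
D^2 f = (189/2)x^5 - 60x^3 - 24x^2 + 9x
matching coefficients of g against c_0 f + c_1 Df + … from the top degree down determines the c_i
solution: c_0 = 3, c_1 = 1, c_2 = 1/2


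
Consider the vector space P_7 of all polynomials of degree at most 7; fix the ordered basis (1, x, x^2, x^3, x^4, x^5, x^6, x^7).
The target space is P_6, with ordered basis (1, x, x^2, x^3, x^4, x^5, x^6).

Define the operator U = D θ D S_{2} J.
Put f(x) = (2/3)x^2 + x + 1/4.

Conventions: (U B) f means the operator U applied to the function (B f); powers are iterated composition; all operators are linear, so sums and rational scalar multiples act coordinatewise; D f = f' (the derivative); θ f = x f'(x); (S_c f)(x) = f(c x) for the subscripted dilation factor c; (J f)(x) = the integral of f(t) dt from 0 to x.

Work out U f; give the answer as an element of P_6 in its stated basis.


J f = (2/9)x^3 + (1/2)x^2 + (1/4)x
S_{2} J f = (16/9)x^3 + 2x^2 + (1/2)x
D (S_{2} J) f = (16/3)x^2 + 4x + 1/2
θ D (S_{2} J) f = (32/3)x^2 + 4x
D θ D (S_{2} J) f = (64/3)x + 4

g(x) = (64/3)x + 4


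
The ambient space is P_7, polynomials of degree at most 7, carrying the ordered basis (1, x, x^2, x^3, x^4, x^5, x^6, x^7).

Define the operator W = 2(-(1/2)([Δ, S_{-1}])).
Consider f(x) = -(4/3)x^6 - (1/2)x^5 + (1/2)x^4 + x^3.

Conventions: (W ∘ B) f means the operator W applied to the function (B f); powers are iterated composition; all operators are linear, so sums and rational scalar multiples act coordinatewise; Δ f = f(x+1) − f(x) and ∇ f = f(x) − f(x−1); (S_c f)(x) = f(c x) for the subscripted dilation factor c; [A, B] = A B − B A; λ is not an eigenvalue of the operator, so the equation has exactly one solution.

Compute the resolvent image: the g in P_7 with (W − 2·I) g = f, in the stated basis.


the result is g(x) = (2/3)x^6 - (15/4)x^5 - 19x^4 + (373/6)x^3 + 149x^2 - 226x - 2011/12

write g with unknown coordinates in the stated basis and equate coefficients in (W − 2·I) g = f
solving from the highest basis element down gives g = (2/3)x^6 - (15/4)x^5 - 19x^4 + (373/6)x^3 + 149x^2 - 226x - 2011/12
check: W g = -8x^5 - (75/2)x^4 + (376/3)x^3 + 298x^2 - 452x - 2011/6
so W g − 2·g = -(4/3)x^6 - (1/2)x^5 + (1/2)x^4 + x^3 = f ✓
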